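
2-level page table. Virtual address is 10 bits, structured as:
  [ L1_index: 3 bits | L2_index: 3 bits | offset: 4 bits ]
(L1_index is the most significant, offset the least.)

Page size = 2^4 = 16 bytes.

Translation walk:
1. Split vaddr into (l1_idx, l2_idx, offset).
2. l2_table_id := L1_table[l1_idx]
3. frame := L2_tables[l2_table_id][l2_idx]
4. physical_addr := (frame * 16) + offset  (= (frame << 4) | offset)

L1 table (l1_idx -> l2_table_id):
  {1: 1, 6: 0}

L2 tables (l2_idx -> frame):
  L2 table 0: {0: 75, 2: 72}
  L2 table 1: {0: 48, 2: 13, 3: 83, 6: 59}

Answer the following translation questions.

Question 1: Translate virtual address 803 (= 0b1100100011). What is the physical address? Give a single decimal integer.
Answer: 1155

Derivation:
vaddr = 803 = 0b1100100011
Split: l1_idx=6, l2_idx=2, offset=3
L1[6] = 0
L2[0][2] = 72
paddr = 72 * 16 + 3 = 1155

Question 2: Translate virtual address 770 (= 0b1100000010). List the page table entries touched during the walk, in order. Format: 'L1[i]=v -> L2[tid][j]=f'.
Answer: L1[6]=0 -> L2[0][0]=75

Derivation:
vaddr = 770 = 0b1100000010
Split: l1_idx=6, l2_idx=0, offset=2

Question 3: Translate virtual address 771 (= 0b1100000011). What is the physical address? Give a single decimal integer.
Answer: 1203

Derivation:
vaddr = 771 = 0b1100000011
Split: l1_idx=6, l2_idx=0, offset=3
L1[6] = 0
L2[0][0] = 75
paddr = 75 * 16 + 3 = 1203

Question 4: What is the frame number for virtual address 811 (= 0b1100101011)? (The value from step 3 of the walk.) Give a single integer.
Answer: 72

Derivation:
vaddr = 811: l1_idx=6, l2_idx=2
L1[6] = 0; L2[0][2] = 72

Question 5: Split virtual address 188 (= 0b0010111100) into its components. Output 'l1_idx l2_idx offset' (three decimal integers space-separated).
vaddr = 188 = 0b0010111100
  top 3 bits -> l1_idx = 1
  next 3 bits -> l2_idx = 3
  bottom 4 bits -> offset = 12

Answer: 1 3 12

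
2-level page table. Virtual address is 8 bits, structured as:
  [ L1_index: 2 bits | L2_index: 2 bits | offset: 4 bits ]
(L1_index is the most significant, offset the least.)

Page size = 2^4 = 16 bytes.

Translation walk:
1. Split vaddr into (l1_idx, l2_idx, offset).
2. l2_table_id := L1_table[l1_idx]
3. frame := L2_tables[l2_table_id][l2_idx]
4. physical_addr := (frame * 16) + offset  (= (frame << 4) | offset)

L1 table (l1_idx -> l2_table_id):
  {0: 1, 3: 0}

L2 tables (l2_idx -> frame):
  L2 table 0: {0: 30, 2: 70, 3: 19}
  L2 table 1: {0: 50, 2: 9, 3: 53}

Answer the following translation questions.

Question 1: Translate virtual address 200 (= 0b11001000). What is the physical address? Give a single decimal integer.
vaddr = 200 = 0b11001000
Split: l1_idx=3, l2_idx=0, offset=8
L1[3] = 0
L2[0][0] = 30
paddr = 30 * 16 + 8 = 488

Answer: 488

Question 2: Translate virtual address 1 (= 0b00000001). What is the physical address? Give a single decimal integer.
vaddr = 1 = 0b00000001
Split: l1_idx=0, l2_idx=0, offset=1
L1[0] = 1
L2[1][0] = 50
paddr = 50 * 16 + 1 = 801

Answer: 801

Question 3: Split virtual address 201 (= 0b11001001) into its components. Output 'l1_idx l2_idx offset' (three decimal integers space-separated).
vaddr = 201 = 0b11001001
  top 2 bits -> l1_idx = 3
  next 2 bits -> l2_idx = 0
  bottom 4 bits -> offset = 9

Answer: 3 0 9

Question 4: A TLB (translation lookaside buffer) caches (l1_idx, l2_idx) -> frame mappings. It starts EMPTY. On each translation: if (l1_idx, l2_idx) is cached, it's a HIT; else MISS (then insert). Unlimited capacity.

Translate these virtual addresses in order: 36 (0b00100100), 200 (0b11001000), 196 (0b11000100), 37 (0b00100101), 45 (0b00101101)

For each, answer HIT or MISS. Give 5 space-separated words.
vaddr=36: (0,2) not in TLB -> MISS, insert
vaddr=200: (3,0) not in TLB -> MISS, insert
vaddr=196: (3,0) in TLB -> HIT
vaddr=37: (0,2) in TLB -> HIT
vaddr=45: (0,2) in TLB -> HIT

Answer: MISS MISS HIT HIT HIT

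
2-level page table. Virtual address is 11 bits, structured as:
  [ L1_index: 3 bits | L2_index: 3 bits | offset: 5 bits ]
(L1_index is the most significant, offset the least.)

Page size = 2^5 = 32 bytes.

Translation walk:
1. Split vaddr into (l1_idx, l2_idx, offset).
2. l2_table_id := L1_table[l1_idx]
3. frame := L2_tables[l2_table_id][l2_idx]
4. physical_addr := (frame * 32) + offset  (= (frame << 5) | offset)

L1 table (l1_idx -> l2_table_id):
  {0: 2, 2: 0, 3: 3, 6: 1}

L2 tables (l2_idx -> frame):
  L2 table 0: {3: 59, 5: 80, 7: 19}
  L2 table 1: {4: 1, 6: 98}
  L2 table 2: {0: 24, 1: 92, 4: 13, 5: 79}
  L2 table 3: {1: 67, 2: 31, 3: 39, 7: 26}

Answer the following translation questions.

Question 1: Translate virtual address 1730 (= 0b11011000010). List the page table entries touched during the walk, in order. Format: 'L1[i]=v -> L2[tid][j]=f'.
Answer: L1[6]=1 -> L2[1][6]=98

Derivation:
vaddr = 1730 = 0b11011000010
Split: l1_idx=6, l2_idx=6, offset=2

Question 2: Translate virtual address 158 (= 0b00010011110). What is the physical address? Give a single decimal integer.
Answer: 446

Derivation:
vaddr = 158 = 0b00010011110
Split: l1_idx=0, l2_idx=4, offset=30
L1[0] = 2
L2[2][4] = 13
paddr = 13 * 32 + 30 = 446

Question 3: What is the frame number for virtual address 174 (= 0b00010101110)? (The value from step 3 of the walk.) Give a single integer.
Answer: 79

Derivation:
vaddr = 174: l1_idx=0, l2_idx=5
L1[0] = 2; L2[2][5] = 79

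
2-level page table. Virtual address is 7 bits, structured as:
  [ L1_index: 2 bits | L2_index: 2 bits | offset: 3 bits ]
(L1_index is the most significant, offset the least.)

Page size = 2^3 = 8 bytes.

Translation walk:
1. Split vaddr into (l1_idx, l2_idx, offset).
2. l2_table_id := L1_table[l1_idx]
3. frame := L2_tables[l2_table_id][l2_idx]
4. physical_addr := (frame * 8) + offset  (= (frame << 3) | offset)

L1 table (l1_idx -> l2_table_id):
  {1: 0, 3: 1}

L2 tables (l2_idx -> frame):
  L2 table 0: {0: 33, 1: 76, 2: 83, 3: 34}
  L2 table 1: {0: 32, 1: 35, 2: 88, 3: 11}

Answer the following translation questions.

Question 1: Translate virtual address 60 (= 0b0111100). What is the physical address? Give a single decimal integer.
Answer: 276

Derivation:
vaddr = 60 = 0b0111100
Split: l1_idx=1, l2_idx=3, offset=4
L1[1] = 0
L2[0][3] = 34
paddr = 34 * 8 + 4 = 276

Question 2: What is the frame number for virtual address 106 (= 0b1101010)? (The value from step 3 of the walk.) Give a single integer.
Answer: 35

Derivation:
vaddr = 106: l1_idx=3, l2_idx=1
L1[3] = 1; L2[1][1] = 35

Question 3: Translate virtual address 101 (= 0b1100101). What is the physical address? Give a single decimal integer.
vaddr = 101 = 0b1100101
Split: l1_idx=3, l2_idx=0, offset=5
L1[3] = 1
L2[1][0] = 32
paddr = 32 * 8 + 5 = 261

Answer: 261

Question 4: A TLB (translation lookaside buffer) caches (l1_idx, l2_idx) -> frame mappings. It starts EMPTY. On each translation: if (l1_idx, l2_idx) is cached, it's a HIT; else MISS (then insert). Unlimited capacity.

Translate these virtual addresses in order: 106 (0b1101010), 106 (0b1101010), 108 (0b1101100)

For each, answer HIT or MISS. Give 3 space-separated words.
vaddr=106: (3,1) not in TLB -> MISS, insert
vaddr=106: (3,1) in TLB -> HIT
vaddr=108: (3,1) in TLB -> HIT

Answer: MISS HIT HIT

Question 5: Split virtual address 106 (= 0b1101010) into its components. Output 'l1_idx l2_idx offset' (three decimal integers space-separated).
Answer: 3 1 2

Derivation:
vaddr = 106 = 0b1101010
  top 2 bits -> l1_idx = 3
  next 2 bits -> l2_idx = 1
  bottom 3 bits -> offset = 2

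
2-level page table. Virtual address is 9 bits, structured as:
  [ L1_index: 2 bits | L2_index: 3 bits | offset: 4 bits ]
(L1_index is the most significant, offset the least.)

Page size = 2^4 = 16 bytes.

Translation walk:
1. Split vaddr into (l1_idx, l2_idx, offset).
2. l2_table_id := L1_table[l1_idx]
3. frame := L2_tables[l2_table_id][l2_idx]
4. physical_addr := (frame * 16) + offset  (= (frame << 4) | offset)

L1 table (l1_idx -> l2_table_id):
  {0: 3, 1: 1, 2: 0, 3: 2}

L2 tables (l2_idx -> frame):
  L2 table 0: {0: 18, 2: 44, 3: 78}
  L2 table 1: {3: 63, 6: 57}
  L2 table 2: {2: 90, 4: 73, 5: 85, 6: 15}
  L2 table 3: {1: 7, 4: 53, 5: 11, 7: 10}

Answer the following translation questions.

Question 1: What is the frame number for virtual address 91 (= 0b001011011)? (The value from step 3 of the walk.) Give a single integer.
vaddr = 91: l1_idx=0, l2_idx=5
L1[0] = 3; L2[3][5] = 11

Answer: 11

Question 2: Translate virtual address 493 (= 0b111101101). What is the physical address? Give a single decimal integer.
vaddr = 493 = 0b111101101
Split: l1_idx=3, l2_idx=6, offset=13
L1[3] = 2
L2[2][6] = 15
paddr = 15 * 16 + 13 = 253

Answer: 253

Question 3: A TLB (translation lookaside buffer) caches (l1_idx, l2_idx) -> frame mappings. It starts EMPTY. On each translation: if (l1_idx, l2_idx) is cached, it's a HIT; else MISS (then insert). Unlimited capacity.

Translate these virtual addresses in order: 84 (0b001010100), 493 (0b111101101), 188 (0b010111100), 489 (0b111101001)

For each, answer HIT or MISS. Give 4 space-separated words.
Answer: MISS MISS MISS HIT

Derivation:
vaddr=84: (0,5) not in TLB -> MISS, insert
vaddr=493: (3,6) not in TLB -> MISS, insert
vaddr=188: (1,3) not in TLB -> MISS, insert
vaddr=489: (3,6) in TLB -> HIT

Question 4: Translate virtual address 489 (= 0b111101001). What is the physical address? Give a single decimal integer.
vaddr = 489 = 0b111101001
Split: l1_idx=3, l2_idx=6, offset=9
L1[3] = 2
L2[2][6] = 15
paddr = 15 * 16 + 9 = 249

Answer: 249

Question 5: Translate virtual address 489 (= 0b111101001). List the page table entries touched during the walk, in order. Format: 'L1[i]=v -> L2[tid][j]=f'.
vaddr = 489 = 0b111101001
Split: l1_idx=3, l2_idx=6, offset=9

Answer: L1[3]=2 -> L2[2][6]=15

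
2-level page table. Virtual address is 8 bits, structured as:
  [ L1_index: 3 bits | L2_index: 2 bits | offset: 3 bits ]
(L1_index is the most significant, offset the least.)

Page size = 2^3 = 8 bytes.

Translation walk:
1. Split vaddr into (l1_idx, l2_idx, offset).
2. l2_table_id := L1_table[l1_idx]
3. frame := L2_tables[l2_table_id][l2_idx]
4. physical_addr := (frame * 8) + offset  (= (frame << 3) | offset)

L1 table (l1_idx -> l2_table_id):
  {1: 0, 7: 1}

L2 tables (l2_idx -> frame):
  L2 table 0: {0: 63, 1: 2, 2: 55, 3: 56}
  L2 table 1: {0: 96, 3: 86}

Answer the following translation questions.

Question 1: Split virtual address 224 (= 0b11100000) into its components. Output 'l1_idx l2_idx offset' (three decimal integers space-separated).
vaddr = 224 = 0b11100000
  top 3 bits -> l1_idx = 7
  next 2 bits -> l2_idx = 0
  bottom 3 bits -> offset = 0

Answer: 7 0 0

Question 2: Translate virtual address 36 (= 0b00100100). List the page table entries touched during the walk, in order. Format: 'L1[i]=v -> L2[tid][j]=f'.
Answer: L1[1]=0 -> L2[0][0]=63

Derivation:
vaddr = 36 = 0b00100100
Split: l1_idx=1, l2_idx=0, offset=4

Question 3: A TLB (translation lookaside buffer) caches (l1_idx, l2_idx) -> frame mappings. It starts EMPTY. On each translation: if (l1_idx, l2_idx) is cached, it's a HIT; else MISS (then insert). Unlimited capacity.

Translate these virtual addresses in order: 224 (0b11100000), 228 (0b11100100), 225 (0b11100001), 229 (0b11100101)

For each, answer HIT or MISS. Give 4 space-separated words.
Answer: MISS HIT HIT HIT

Derivation:
vaddr=224: (7,0) not in TLB -> MISS, insert
vaddr=228: (7,0) in TLB -> HIT
vaddr=225: (7,0) in TLB -> HIT
vaddr=229: (7,0) in TLB -> HIT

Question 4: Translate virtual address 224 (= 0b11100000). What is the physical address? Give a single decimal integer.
vaddr = 224 = 0b11100000
Split: l1_idx=7, l2_idx=0, offset=0
L1[7] = 1
L2[1][0] = 96
paddr = 96 * 8 + 0 = 768

Answer: 768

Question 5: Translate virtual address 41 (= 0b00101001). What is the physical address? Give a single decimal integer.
Answer: 17

Derivation:
vaddr = 41 = 0b00101001
Split: l1_idx=1, l2_idx=1, offset=1
L1[1] = 0
L2[0][1] = 2
paddr = 2 * 8 + 1 = 17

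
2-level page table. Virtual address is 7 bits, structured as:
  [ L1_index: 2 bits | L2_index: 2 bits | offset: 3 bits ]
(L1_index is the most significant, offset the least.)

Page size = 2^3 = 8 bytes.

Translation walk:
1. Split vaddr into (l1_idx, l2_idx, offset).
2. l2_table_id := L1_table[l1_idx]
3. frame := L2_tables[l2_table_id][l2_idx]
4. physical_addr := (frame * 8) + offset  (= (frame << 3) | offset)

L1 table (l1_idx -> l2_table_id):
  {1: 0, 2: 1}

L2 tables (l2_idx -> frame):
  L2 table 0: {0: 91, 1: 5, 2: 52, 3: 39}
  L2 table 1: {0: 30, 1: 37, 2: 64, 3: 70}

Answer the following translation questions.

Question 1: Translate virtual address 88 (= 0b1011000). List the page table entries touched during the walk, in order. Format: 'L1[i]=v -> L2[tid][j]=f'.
vaddr = 88 = 0b1011000
Split: l1_idx=2, l2_idx=3, offset=0

Answer: L1[2]=1 -> L2[1][3]=70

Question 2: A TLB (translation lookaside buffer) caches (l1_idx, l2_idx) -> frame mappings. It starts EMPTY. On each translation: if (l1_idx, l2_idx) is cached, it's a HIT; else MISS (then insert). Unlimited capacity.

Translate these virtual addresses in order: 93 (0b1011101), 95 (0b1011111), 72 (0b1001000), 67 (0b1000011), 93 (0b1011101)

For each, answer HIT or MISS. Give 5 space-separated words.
Answer: MISS HIT MISS MISS HIT

Derivation:
vaddr=93: (2,3) not in TLB -> MISS, insert
vaddr=95: (2,3) in TLB -> HIT
vaddr=72: (2,1) not in TLB -> MISS, insert
vaddr=67: (2,0) not in TLB -> MISS, insert
vaddr=93: (2,3) in TLB -> HIT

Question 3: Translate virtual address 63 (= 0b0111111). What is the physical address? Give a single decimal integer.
vaddr = 63 = 0b0111111
Split: l1_idx=1, l2_idx=3, offset=7
L1[1] = 0
L2[0][3] = 39
paddr = 39 * 8 + 7 = 319

Answer: 319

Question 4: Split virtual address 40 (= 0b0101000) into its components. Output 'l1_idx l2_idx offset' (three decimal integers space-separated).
vaddr = 40 = 0b0101000
  top 2 bits -> l1_idx = 1
  next 2 bits -> l2_idx = 1
  bottom 3 bits -> offset = 0

Answer: 1 1 0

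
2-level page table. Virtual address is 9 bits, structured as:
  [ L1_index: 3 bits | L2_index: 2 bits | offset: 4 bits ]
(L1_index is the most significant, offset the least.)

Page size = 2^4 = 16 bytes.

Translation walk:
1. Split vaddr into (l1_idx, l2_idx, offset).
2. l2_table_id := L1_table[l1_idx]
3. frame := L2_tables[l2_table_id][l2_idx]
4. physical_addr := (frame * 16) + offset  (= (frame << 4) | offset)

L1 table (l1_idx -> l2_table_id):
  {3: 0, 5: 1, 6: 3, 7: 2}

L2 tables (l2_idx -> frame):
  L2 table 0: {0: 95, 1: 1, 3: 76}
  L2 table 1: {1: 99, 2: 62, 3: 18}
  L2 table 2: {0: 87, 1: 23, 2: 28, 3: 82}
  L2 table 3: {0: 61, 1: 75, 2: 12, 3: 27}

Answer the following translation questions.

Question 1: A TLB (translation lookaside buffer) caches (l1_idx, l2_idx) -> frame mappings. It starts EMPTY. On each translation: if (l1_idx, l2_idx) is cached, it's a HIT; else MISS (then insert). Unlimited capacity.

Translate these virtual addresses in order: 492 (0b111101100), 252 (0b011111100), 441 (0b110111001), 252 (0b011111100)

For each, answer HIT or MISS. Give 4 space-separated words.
Answer: MISS MISS MISS HIT

Derivation:
vaddr=492: (7,2) not in TLB -> MISS, insert
vaddr=252: (3,3) not in TLB -> MISS, insert
vaddr=441: (6,3) not in TLB -> MISS, insert
vaddr=252: (3,3) in TLB -> HIT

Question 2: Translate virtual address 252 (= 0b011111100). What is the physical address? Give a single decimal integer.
vaddr = 252 = 0b011111100
Split: l1_idx=3, l2_idx=3, offset=12
L1[3] = 0
L2[0][3] = 76
paddr = 76 * 16 + 12 = 1228

Answer: 1228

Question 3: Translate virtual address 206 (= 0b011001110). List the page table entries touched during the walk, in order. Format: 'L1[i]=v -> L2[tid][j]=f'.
vaddr = 206 = 0b011001110
Split: l1_idx=3, l2_idx=0, offset=14

Answer: L1[3]=0 -> L2[0][0]=95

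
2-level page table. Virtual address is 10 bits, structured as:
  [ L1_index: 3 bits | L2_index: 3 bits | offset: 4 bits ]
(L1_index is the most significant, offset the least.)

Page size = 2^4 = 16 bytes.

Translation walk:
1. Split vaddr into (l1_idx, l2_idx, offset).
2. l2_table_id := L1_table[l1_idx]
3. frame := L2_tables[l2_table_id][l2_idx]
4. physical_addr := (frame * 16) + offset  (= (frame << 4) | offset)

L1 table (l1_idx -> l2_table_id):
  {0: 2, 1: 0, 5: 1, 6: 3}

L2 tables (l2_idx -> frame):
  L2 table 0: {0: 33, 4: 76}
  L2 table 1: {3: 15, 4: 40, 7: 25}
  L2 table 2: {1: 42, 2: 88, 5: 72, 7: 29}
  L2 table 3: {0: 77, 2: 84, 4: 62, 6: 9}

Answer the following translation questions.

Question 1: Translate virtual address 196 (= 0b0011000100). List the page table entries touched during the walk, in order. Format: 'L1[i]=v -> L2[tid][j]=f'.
Answer: L1[1]=0 -> L2[0][4]=76

Derivation:
vaddr = 196 = 0b0011000100
Split: l1_idx=1, l2_idx=4, offset=4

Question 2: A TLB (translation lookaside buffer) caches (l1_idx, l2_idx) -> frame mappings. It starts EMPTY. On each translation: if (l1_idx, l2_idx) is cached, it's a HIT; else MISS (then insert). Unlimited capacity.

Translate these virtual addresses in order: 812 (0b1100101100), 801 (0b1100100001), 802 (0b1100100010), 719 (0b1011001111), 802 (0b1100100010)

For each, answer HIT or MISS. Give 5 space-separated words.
vaddr=812: (6,2) not in TLB -> MISS, insert
vaddr=801: (6,2) in TLB -> HIT
vaddr=802: (6,2) in TLB -> HIT
vaddr=719: (5,4) not in TLB -> MISS, insert
vaddr=802: (6,2) in TLB -> HIT

Answer: MISS HIT HIT MISS HIT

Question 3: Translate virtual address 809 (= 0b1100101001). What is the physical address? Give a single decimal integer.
Answer: 1353

Derivation:
vaddr = 809 = 0b1100101001
Split: l1_idx=6, l2_idx=2, offset=9
L1[6] = 3
L2[3][2] = 84
paddr = 84 * 16 + 9 = 1353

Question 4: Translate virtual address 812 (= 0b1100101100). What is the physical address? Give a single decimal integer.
Answer: 1356

Derivation:
vaddr = 812 = 0b1100101100
Split: l1_idx=6, l2_idx=2, offset=12
L1[6] = 3
L2[3][2] = 84
paddr = 84 * 16 + 12 = 1356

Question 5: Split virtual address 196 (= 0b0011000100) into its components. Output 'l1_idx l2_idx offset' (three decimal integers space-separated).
vaddr = 196 = 0b0011000100
  top 3 bits -> l1_idx = 1
  next 3 bits -> l2_idx = 4
  bottom 4 bits -> offset = 4

Answer: 1 4 4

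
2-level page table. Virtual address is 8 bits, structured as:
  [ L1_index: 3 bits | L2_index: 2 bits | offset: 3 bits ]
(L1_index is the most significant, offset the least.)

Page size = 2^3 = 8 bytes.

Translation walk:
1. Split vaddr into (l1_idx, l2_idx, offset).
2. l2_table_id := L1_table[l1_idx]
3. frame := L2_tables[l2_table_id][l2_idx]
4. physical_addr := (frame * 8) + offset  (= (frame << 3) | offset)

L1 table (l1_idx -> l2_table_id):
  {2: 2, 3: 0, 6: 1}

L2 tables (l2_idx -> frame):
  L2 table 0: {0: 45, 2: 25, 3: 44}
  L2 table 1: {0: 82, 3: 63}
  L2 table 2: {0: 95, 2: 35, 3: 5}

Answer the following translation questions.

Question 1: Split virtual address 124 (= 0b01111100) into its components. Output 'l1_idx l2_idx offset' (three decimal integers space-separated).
vaddr = 124 = 0b01111100
  top 3 bits -> l1_idx = 3
  next 2 bits -> l2_idx = 3
  bottom 3 bits -> offset = 4

Answer: 3 3 4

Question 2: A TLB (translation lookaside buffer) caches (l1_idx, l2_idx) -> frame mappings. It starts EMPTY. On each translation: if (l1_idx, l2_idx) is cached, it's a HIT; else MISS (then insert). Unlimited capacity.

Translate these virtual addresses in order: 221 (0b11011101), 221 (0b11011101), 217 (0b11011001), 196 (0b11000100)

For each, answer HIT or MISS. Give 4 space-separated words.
vaddr=221: (6,3) not in TLB -> MISS, insert
vaddr=221: (6,3) in TLB -> HIT
vaddr=217: (6,3) in TLB -> HIT
vaddr=196: (6,0) not in TLB -> MISS, insert

Answer: MISS HIT HIT MISS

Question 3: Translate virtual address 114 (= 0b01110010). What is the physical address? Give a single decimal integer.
Answer: 202

Derivation:
vaddr = 114 = 0b01110010
Split: l1_idx=3, l2_idx=2, offset=2
L1[3] = 0
L2[0][2] = 25
paddr = 25 * 8 + 2 = 202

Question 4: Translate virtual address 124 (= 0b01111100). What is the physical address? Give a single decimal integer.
Answer: 356

Derivation:
vaddr = 124 = 0b01111100
Split: l1_idx=3, l2_idx=3, offset=4
L1[3] = 0
L2[0][3] = 44
paddr = 44 * 8 + 4 = 356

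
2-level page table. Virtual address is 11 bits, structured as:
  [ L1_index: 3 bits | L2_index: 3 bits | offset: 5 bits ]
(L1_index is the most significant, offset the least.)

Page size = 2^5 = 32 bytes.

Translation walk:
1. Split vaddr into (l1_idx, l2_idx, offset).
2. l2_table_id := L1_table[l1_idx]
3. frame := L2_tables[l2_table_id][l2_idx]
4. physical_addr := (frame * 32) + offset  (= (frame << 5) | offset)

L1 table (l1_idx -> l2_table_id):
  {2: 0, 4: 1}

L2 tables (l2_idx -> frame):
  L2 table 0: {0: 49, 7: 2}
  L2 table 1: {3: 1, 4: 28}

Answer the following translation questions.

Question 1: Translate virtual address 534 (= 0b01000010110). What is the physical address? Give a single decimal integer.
Answer: 1590

Derivation:
vaddr = 534 = 0b01000010110
Split: l1_idx=2, l2_idx=0, offset=22
L1[2] = 0
L2[0][0] = 49
paddr = 49 * 32 + 22 = 1590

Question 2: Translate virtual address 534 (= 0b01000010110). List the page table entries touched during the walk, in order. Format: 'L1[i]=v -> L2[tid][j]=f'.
vaddr = 534 = 0b01000010110
Split: l1_idx=2, l2_idx=0, offset=22

Answer: L1[2]=0 -> L2[0][0]=49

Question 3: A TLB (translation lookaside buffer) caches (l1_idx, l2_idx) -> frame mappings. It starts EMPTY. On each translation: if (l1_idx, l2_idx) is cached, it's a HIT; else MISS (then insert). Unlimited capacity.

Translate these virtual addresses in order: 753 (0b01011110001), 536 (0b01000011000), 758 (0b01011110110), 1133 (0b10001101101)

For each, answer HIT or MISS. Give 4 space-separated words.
vaddr=753: (2,7) not in TLB -> MISS, insert
vaddr=536: (2,0) not in TLB -> MISS, insert
vaddr=758: (2,7) in TLB -> HIT
vaddr=1133: (4,3) not in TLB -> MISS, insert

Answer: MISS MISS HIT MISS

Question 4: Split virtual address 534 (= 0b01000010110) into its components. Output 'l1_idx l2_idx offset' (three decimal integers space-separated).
Answer: 2 0 22

Derivation:
vaddr = 534 = 0b01000010110
  top 3 bits -> l1_idx = 2
  next 3 bits -> l2_idx = 0
  bottom 5 bits -> offset = 22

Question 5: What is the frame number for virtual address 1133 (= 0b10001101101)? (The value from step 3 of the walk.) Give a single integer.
Answer: 1

Derivation:
vaddr = 1133: l1_idx=4, l2_idx=3
L1[4] = 1; L2[1][3] = 1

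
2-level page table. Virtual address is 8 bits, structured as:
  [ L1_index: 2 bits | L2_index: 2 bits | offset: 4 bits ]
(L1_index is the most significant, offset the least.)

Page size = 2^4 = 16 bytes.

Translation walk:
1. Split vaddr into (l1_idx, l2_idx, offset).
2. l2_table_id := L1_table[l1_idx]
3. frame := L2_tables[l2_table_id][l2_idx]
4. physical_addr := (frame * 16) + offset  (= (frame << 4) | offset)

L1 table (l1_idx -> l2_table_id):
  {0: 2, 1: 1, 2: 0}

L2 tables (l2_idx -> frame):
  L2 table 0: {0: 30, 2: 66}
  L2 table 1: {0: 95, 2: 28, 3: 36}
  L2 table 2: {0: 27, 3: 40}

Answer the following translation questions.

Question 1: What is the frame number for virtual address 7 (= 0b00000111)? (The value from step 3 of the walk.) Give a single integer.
Answer: 27

Derivation:
vaddr = 7: l1_idx=0, l2_idx=0
L1[0] = 2; L2[2][0] = 27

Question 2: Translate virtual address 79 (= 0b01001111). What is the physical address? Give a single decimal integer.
vaddr = 79 = 0b01001111
Split: l1_idx=1, l2_idx=0, offset=15
L1[1] = 1
L2[1][0] = 95
paddr = 95 * 16 + 15 = 1535

Answer: 1535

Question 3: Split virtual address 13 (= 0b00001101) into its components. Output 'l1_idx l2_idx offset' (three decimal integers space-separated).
vaddr = 13 = 0b00001101
  top 2 bits -> l1_idx = 0
  next 2 bits -> l2_idx = 0
  bottom 4 bits -> offset = 13

Answer: 0 0 13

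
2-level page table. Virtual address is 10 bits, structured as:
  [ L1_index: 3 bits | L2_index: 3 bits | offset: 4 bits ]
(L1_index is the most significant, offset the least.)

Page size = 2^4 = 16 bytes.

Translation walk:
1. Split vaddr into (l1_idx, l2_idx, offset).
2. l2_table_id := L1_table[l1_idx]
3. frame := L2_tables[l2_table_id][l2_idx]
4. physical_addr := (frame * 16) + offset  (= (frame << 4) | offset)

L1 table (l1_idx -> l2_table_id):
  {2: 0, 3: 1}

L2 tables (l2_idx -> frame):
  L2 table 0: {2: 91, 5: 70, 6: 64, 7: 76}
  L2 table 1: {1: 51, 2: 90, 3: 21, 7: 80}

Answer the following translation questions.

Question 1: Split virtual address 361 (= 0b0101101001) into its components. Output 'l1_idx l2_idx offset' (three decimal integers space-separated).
Answer: 2 6 9

Derivation:
vaddr = 361 = 0b0101101001
  top 3 bits -> l1_idx = 2
  next 3 bits -> l2_idx = 6
  bottom 4 bits -> offset = 9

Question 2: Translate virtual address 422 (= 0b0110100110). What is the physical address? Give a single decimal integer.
Answer: 1446

Derivation:
vaddr = 422 = 0b0110100110
Split: l1_idx=3, l2_idx=2, offset=6
L1[3] = 1
L2[1][2] = 90
paddr = 90 * 16 + 6 = 1446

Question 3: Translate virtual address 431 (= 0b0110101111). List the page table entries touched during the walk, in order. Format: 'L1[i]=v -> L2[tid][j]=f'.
vaddr = 431 = 0b0110101111
Split: l1_idx=3, l2_idx=2, offset=15

Answer: L1[3]=1 -> L2[1][2]=90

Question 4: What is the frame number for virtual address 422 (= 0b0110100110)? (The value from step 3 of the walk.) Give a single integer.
Answer: 90

Derivation:
vaddr = 422: l1_idx=3, l2_idx=2
L1[3] = 1; L2[1][2] = 90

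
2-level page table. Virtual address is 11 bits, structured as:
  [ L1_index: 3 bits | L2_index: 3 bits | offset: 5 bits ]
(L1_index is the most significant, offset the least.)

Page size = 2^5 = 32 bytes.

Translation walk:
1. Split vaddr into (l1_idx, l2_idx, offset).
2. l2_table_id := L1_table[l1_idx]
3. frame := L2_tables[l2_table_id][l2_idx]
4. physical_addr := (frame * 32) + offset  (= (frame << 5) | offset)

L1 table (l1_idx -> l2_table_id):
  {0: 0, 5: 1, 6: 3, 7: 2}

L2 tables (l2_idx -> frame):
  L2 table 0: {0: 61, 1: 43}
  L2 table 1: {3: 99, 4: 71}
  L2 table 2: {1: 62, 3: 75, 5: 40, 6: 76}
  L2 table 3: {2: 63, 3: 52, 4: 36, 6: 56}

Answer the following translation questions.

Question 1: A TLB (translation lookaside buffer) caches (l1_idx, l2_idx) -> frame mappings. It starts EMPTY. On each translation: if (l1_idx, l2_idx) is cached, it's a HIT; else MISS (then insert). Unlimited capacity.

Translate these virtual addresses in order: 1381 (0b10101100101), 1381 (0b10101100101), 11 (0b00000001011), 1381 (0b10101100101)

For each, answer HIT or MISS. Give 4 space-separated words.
vaddr=1381: (5,3) not in TLB -> MISS, insert
vaddr=1381: (5,3) in TLB -> HIT
vaddr=11: (0,0) not in TLB -> MISS, insert
vaddr=1381: (5,3) in TLB -> HIT

Answer: MISS HIT MISS HIT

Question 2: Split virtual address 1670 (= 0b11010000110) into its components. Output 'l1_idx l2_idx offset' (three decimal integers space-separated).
Answer: 6 4 6

Derivation:
vaddr = 1670 = 0b11010000110
  top 3 bits -> l1_idx = 6
  next 3 bits -> l2_idx = 4
  bottom 5 bits -> offset = 6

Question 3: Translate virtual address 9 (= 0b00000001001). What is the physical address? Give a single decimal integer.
Answer: 1961

Derivation:
vaddr = 9 = 0b00000001001
Split: l1_idx=0, l2_idx=0, offset=9
L1[0] = 0
L2[0][0] = 61
paddr = 61 * 32 + 9 = 1961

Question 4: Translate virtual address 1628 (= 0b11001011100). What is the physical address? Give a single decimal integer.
Answer: 2044

Derivation:
vaddr = 1628 = 0b11001011100
Split: l1_idx=6, l2_idx=2, offset=28
L1[6] = 3
L2[3][2] = 63
paddr = 63 * 32 + 28 = 2044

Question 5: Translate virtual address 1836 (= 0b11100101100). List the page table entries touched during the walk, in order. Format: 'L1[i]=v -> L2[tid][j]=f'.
Answer: L1[7]=2 -> L2[2][1]=62

Derivation:
vaddr = 1836 = 0b11100101100
Split: l1_idx=7, l2_idx=1, offset=12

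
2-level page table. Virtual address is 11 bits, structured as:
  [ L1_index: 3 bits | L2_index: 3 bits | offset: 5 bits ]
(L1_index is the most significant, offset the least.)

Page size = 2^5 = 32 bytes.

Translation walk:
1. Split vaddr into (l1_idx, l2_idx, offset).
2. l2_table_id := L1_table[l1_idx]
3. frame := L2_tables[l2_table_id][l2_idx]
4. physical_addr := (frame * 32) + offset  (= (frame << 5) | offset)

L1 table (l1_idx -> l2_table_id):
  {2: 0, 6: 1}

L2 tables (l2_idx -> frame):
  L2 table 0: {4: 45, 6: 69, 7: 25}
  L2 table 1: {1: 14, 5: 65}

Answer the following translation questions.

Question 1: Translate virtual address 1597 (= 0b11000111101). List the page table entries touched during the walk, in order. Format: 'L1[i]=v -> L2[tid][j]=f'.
Answer: L1[6]=1 -> L2[1][1]=14

Derivation:
vaddr = 1597 = 0b11000111101
Split: l1_idx=6, l2_idx=1, offset=29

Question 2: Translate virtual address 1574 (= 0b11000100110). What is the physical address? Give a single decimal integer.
vaddr = 1574 = 0b11000100110
Split: l1_idx=6, l2_idx=1, offset=6
L1[6] = 1
L2[1][1] = 14
paddr = 14 * 32 + 6 = 454

Answer: 454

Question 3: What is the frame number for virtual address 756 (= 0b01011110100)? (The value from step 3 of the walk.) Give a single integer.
Answer: 25

Derivation:
vaddr = 756: l1_idx=2, l2_idx=7
L1[2] = 0; L2[0][7] = 25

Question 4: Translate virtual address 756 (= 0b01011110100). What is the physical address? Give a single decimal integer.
Answer: 820

Derivation:
vaddr = 756 = 0b01011110100
Split: l1_idx=2, l2_idx=7, offset=20
L1[2] = 0
L2[0][7] = 25
paddr = 25 * 32 + 20 = 820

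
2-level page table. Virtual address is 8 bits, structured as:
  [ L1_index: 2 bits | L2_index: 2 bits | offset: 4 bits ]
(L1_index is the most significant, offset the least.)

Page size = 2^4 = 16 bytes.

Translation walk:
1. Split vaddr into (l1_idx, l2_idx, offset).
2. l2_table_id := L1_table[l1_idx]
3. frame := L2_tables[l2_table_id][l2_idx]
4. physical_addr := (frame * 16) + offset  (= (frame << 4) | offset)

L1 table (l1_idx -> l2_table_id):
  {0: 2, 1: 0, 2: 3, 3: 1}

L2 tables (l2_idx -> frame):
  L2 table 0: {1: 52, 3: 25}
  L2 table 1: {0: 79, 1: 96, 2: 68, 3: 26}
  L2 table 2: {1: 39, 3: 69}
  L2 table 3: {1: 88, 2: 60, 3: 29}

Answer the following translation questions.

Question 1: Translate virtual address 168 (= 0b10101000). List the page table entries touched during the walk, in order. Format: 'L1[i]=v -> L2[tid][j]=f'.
vaddr = 168 = 0b10101000
Split: l1_idx=2, l2_idx=2, offset=8

Answer: L1[2]=3 -> L2[3][2]=60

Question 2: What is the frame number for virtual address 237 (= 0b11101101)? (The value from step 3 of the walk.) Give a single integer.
Answer: 68

Derivation:
vaddr = 237: l1_idx=3, l2_idx=2
L1[3] = 1; L2[1][2] = 68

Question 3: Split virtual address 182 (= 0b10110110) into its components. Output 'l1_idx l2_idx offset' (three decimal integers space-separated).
Answer: 2 3 6

Derivation:
vaddr = 182 = 0b10110110
  top 2 bits -> l1_idx = 2
  next 2 bits -> l2_idx = 3
  bottom 4 bits -> offset = 6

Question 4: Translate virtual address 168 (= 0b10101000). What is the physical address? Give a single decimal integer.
vaddr = 168 = 0b10101000
Split: l1_idx=2, l2_idx=2, offset=8
L1[2] = 3
L2[3][2] = 60
paddr = 60 * 16 + 8 = 968

Answer: 968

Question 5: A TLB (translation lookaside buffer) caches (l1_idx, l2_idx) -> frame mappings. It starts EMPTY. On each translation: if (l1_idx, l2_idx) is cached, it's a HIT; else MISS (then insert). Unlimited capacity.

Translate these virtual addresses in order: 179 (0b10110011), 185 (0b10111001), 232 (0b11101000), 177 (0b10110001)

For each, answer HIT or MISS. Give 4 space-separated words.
Answer: MISS HIT MISS HIT

Derivation:
vaddr=179: (2,3) not in TLB -> MISS, insert
vaddr=185: (2,3) in TLB -> HIT
vaddr=232: (3,2) not in TLB -> MISS, insert
vaddr=177: (2,3) in TLB -> HIT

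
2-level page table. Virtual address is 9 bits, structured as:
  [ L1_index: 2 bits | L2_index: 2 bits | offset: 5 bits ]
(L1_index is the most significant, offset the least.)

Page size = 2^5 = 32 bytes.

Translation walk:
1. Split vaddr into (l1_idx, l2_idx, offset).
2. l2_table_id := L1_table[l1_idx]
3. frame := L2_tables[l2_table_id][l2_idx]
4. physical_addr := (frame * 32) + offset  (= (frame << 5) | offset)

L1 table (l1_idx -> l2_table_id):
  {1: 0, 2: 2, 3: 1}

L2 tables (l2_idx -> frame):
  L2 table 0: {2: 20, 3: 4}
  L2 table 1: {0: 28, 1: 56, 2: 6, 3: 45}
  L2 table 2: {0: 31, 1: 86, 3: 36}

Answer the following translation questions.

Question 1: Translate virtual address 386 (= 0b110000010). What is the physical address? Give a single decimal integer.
vaddr = 386 = 0b110000010
Split: l1_idx=3, l2_idx=0, offset=2
L1[3] = 1
L2[1][0] = 28
paddr = 28 * 32 + 2 = 898

Answer: 898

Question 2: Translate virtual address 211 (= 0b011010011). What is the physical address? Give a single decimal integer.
Answer: 659

Derivation:
vaddr = 211 = 0b011010011
Split: l1_idx=1, l2_idx=2, offset=19
L1[1] = 0
L2[0][2] = 20
paddr = 20 * 32 + 19 = 659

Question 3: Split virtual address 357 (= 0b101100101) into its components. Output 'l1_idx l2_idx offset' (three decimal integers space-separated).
Answer: 2 3 5

Derivation:
vaddr = 357 = 0b101100101
  top 2 bits -> l1_idx = 2
  next 2 bits -> l2_idx = 3
  bottom 5 bits -> offset = 5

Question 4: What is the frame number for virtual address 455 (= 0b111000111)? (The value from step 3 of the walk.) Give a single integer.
vaddr = 455: l1_idx=3, l2_idx=2
L1[3] = 1; L2[1][2] = 6

Answer: 6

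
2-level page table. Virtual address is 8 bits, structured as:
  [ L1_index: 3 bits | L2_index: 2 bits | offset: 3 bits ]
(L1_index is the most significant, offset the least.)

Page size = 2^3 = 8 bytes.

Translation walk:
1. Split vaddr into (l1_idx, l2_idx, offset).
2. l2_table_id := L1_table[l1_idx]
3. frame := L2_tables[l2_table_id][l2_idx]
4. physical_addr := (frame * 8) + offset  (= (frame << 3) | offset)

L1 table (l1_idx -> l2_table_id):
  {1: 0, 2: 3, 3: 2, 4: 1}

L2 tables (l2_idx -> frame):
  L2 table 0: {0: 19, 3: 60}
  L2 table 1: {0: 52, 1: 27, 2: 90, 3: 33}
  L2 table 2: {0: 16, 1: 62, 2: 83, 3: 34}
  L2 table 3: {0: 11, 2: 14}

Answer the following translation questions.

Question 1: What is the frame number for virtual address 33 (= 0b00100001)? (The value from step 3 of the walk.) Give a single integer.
Answer: 19

Derivation:
vaddr = 33: l1_idx=1, l2_idx=0
L1[1] = 0; L2[0][0] = 19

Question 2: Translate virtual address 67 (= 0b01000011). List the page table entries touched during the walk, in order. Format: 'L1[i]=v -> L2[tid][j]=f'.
vaddr = 67 = 0b01000011
Split: l1_idx=2, l2_idx=0, offset=3

Answer: L1[2]=3 -> L2[3][0]=11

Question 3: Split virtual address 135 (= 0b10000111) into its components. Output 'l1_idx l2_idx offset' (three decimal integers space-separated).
Answer: 4 0 7

Derivation:
vaddr = 135 = 0b10000111
  top 3 bits -> l1_idx = 4
  next 2 bits -> l2_idx = 0
  bottom 3 bits -> offset = 7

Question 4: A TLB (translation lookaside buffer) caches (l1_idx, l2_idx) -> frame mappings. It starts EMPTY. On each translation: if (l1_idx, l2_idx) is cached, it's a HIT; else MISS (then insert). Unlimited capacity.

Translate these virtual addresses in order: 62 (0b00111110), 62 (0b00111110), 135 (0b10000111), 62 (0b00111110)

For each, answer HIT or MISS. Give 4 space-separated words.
Answer: MISS HIT MISS HIT

Derivation:
vaddr=62: (1,3) not in TLB -> MISS, insert
vaddr=62: (1,3) in TLB -> HIT
vaddr=135: (4,0) not in TLB -> MISS, insert
vaddr=62: (1,3) in TLB -> HIT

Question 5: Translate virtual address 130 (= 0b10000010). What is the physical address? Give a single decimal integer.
vaddr = 130 = 0b10000010
Split: l1_idx=4, l2_idx=0, offset=2
L1[4] = 1
L2[1][0] = 52
paddr = 52 * 8 + 2 = 418

Answer: 418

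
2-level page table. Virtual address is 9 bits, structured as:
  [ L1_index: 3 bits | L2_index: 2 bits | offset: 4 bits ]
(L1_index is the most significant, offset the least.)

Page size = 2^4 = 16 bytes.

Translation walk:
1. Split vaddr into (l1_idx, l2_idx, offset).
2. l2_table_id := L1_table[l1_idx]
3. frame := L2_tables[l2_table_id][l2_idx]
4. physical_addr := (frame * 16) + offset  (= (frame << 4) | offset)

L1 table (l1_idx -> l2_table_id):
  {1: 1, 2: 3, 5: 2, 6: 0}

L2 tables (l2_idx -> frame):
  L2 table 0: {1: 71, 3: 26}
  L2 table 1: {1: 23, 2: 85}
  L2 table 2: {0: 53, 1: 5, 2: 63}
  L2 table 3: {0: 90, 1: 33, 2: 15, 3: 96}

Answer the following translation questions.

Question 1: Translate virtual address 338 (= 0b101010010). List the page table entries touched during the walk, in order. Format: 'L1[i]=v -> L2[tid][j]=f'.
Answer: L1[5]=2 -> L2[2][1]=5

Derivation:
vaddr = 338 = 0b101010010
Split: l1_idx=5, l2_idx=1, offset=2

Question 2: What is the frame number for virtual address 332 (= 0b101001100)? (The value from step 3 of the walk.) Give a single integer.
Answer: 53

Derivation:
vaddr = 332: l1_idx=5, l2_idx=0
L1[5] = 2; L2[2][0] = 53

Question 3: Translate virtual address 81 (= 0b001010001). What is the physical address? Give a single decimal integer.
Answer: 369

Derivation:
vaddr = 81 = 0b001010001
Split: l1_idx=1, l2_idx=1, offset=1
L1[1] = 1
L2[1][1] = 23
paddr = 23 * 16 + 1 = 369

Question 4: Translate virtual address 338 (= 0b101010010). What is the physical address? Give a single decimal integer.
Answer: 82

Derivation:
vaddr = 338 = 0b101010010
Split: l1_idx=5, l2_idx=1, offset=2
L1[5] = 2
L2[2][1] = 5
paddr = 5 * 16 + 2 = 82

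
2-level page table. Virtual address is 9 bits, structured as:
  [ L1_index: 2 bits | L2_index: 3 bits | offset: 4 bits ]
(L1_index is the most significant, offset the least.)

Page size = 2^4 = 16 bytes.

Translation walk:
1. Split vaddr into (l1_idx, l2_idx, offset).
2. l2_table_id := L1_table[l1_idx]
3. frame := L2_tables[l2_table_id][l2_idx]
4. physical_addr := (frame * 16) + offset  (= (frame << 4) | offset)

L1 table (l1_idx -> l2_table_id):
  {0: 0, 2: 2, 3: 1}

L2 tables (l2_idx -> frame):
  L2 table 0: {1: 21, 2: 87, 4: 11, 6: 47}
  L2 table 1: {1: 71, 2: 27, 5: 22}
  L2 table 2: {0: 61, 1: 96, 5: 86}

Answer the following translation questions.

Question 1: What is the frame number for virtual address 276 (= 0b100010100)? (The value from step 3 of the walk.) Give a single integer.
vaddr = 276: l1_idx=2, l2_idx=1
L1[2] = 2; L2[2][1] = 96

Answer: 96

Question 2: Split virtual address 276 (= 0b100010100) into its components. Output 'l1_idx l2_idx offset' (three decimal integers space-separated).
vaddr = 276 = 0b100010100
  top 2 bits -> l1_idx = 2
  next 3 bits -> l2_idx = 1
  bottom 4 bits -> offset = 4

Answer: 2 1 4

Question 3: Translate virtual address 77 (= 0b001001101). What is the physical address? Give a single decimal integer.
vaddr = 77 = 0b001001101
Split: l1_idx=0, l2_idx=4, offset=13
L1[0] = 0
L2[0][4] = 11
paddr = 11 * 16 + 13 = 189

Answer: 189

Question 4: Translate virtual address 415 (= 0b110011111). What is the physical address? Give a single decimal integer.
Answer: 1151

Derivation:
vaddr = 415 = 0b110011111
Split: l1_idx=3, l2_idx=1, offset=15
L1[3] = 1
L2[1][1] = 71
paddr = 71 * 16 + 15 = 1151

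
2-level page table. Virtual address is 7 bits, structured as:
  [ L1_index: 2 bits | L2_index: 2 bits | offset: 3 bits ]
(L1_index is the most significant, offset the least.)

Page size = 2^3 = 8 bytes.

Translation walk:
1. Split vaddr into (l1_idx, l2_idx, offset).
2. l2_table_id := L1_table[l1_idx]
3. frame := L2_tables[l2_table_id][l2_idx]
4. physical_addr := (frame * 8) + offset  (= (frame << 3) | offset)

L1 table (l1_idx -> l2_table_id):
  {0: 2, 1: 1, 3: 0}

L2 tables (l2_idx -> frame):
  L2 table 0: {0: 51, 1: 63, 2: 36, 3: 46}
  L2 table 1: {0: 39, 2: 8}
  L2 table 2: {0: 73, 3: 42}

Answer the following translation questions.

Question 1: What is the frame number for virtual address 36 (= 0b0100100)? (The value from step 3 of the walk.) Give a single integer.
vaddr = 36: l1_idx=1, l2_idx=0
L1[1] = 1; L2[1][0] = 39

Answer: 39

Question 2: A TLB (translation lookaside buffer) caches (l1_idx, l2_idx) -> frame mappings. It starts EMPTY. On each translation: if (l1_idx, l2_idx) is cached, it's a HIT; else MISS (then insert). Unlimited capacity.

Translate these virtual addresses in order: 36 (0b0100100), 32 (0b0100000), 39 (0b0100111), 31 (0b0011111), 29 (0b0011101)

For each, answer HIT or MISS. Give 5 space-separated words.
Answer: MISS HIT HIT MISS HIT

Derivation:
vaddr=36: (1,0) not in TLB -> MISS, insert
vaddr=32: (1,0) in TLB -> HIT
vaddr=39: (1,0) in TLB -> HIT
vaddr=31: (0,3) not in TLB -> MISS, insert
vaddr=29: (0,3) in TLB -> HIT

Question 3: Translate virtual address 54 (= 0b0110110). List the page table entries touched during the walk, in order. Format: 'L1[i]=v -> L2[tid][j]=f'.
vaddr = 54 = 0b0110110
Split: l1_idx=1, l2_idx=2, offset=6

Answer: L1[1]=1 -> L2[1][2]=8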